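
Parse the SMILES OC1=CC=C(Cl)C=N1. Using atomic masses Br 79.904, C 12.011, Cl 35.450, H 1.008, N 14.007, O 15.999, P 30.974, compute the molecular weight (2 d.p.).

First, the molecular formula is C5H4ClNO (counting implicit H from valence).
  C: 5 × 12.011 = 60.055
  Cl: 1 × 35.450 = 35.450
  H: 4 × 1.008 = 4.032
  N: 1 × 14.007 = 14.007
  O: 1 × 15.999 = 15.999
Sum: 5×12.011 + 1×35.450 + 4×1.008 + 1×14.007 + 1×15.999 = 129.543 → 129.54 g/mol.

129.54 g/mol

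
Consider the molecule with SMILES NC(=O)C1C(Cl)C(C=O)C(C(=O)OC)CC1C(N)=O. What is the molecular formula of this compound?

C11H15ClN2O5

Walk through each heavy atom and fill implicit hydrogens from standard valence (C 4, N 3, O 2, S 2, halogen 1):
  atom 1: N, bond orders sum to 1 (valence 3) → 2 H
  atom 2: C, bond orders sum to 4 (valence 4) → 0 H
  atom 3: O, bond orders sum to 2 (valence 2) → 0 H
  atom 4: C, bond orders sum to 3 (valence 4) → 1 H
  atom 5: C, bond orders sum to 3 (valence 4) → 1 H
  atom 6: Cl (halogen, monovalent) → 0 H
  atom 7: C, bond orders sum to 3 (valence 4) → 1 H
  atom 8: C, bond orders sum to 3 (valence 4) → 1 H
  atom 9: O, bond orders sum to 2 (valence 2) → 0 H
  atom 10: C, bond orders sum to 3 (valence 4) → 1 H
  atom 11: C, bond orders sum to 4 (valence 4) → 0 H
  atom 12: O, bond orders sum to 2 (valence 2) → 0 H
  atom 13: O, bond orders sum to 2 (valence 2) → 0 H
  atom 14: C, bond orders sum to 1 (valence 4) → 3 H
  atom 15: C, bond orders sum to 2 (valence 4) → 2 H
  atom 16: C, bond orders sum to 3 (valence 4) → 1 H
  atom 17: C, bond orders sum to 4 (valence 4) → 0 H
  atom 18: N, bond orders sum to 1 (valence 3) → 2 H
  atom 19: O, bond orders sum to 2 (valence 2) → 0 H
Totals → C:11, H:15, Cl:1, N:2, O:5.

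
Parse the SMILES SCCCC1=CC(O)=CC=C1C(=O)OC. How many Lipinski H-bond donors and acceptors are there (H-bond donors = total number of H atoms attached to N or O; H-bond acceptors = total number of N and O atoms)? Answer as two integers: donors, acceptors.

1, 3

Donors: find every N or O and count the H atoms it carries.
  atom 8 (O): bond orders sum to 1 → 1 H
  atom 13 (O): bond orders sum to 2 → 0 H
  atom 14 (O): bond orders sum to 2 → 0 H
Lipinski HBD = 1.
Acceptors: N atoms = 0, O atoms = 3 → HBA = 3.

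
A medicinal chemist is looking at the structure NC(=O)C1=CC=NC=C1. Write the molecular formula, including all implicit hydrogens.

Walk through each heavy atom and fill implicit hydrogens from standard valence (C 4, N 3, O 2, S 2, halogen 1):
  atom 1: N, bond orders sum to 1 (valence 3) → 2 H
  atom 2: C, bond orders sum to 4 (valence 4) → 0 H
  atom 3: O, bond orders sum to 2 (valence 2) → 0 H
  atom 4: C, bond orders sum to 4 (valence 4) → 0 H
  atom 5: C, bond orders sum to 3 (valence 4) → 1 H
  atom 6: C, bond orders sum to 3 (valence 4) → 1 H
  atom 7: N, bond orders sum to 3 (valence 3) → 0 H
  atom 8: C, bond orders sum to 3 (valence 4) → 1 H
  atom 9: C, bond orders sum to 3 (valence 4) → 1 H
Totals → C:6, H:6, N:2, O:1.
In Hill order: C6H6N2O.

C6H6N2O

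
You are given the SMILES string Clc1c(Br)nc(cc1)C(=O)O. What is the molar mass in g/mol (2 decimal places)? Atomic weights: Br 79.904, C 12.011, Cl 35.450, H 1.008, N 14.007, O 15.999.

First, the molecular formula is C6H3BrClNO2 (counting implicit H from valence).
  Br: 1 × 79.904 = 79.904
  C: 6 × 12.011 = 72.066
  Cl: 1 × 35.450 = 35.450
  H: 3 × 1.008 = 3.024
  N: 1 × 14.007 = 14.007
  O: 2 × 15.999 = 31.998
Sum: 1×79.904 + 6×12.011 + 1×35.450 + 3×1.008 + 1×14.007 + 2×15.999 = 236.449 → 236.45 g/mol.

236.45 g/mol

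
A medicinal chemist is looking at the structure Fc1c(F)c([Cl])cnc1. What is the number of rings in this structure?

1

In SMILES, each pair of matching ring-closure digits denotes one ring-closing bond; the number of such bonds equals the number of independent rings.
Ring-closure bonds here: 1.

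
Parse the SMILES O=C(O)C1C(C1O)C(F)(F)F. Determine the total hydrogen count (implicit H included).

Walk through each heavy atom and fill implicit hydrogens from standard valence (C 4, N 3, O 2, S 2, halogen 1):
  atom 1: O, bond orders sum to 2 (valence 2) → 0 H
  atom 2: C, bond orders sum to 4 (valence 4) → 0 H
  atom 3: O, bond orders sum to 1 (valence 2) → 1 H
  atom 4: C, bond orders sum to 3 (valence 4) → 1 H
  atom 5: C, bond orders sum to 3 (valence 4) → 1 H
  atom 6: C, bond orders sum to 3 (valence 4) → 1 H
  atom 7: O, bond orders sum to 1 (valence 2) → 1 H
  atom 8: C, bond orders sum to 4 (valence 4) → 0 H
  atom 9: F (halogen, monovalent) → 0 H
  atom 10: F (halogen, monovalent) → 0 H
  atom 11: F (halogen, monovalent) → 0 H
Total hydrogens: 5.

5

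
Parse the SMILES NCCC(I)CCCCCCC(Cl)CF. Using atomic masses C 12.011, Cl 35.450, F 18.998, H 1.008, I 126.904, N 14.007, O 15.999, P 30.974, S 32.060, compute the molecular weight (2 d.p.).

First, the molecular formula is C11H22ClFIN (counting implicit H from valence).
  C: 11 × 12.011 = 132.121
  Cl: 1 × 35.450 = 35.450
  F: 1 × 18.998 = 18.998
  H: 22 × 1.008 = 22.176
  I: 1 × 126.904 = 126.904
  N: 1 × 14.007 = 14.007
Sum: 11×12.011 + 1×35.450 + 1×18.998 + 22×1.008 + 1×126.904 + 1×14.007 = 349.656 → 349.66 g/mol.

349.66 g/mol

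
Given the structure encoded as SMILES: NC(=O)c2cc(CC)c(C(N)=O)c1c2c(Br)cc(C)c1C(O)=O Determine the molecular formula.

C16H15BrN2O4

Walk through each heavy atom and fill implicit hydrogens from standard valence (C 4, N 3, O 2, S 2, halogen 1); for lowercase aromatic atoms, an aromatic c carries 1 H when it has two neighbours and 0 H with three, and aromatic n carries 0 H:
  atom 1: N, bond orders sum to 1 (valence 3) → 2 H
  atom 2: C, bond orders sum to 4 (valence 4) → 0 H
  atom 3: O, bond orders sum to 2 (valence 2) → 0 H
  atom 4: aromatic c, 3 neighbours → 0 H
  atom 5: aromatic c, 2 neighbours → 1 H
  atom 6: aromatic c, 3 neighbours → 0 H
  atom 7: C, bond orders sum to 2 (valence 4) → 2 H
  atom 8: C, bond orders sum to 1 (valence 4) → 3 H
  atom 9: aromatic c, 3 neighbours → 0 H
  atom 10: C, bond orders sum to 4 (valence 4) → 0 H
  atom 11: N, bond orders sum to 1 (valence 3) → 2 H
  atom 12: O, bond orders sum to 2 (valence 2) → 0 H
  atom 13: aromatic c, 3 neighbours → 0 H
  atom 14: aromatic c, 3 neighbours → 0 H
  atom 15: aromatic c, 3 neighbours → 0 H
  atom 16: Br (halogen, monovalent) → 0 H
  atom 17: aromatic c, 2 neighbours → 1 H
  atom 18: aromatic c, 3 neighbours → 0 H
  atom 19: C, bond orders sum to 1 (valence 4) → 3 H
  atom 20: aromatic c, 3 neighbours → 0 H
  atom 21: C, bond orders sum to 4 (valence 4) → 0 H
  atom 22: O, bond orders sum to 1 (valence 2) → 1 H
  atom 23: O, bond orders sum to 2 (valence 2) → 0 H
Totals → C:16, H:15, Br:1, N:2, O:4.
In Hill order: C16H15BrN2O4.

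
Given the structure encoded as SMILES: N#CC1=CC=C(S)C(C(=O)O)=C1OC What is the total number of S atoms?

Scan the SMILES for S atoms (remember two-letter symbols like Cl and Br are single atoms).
Sulfur count: 1.

1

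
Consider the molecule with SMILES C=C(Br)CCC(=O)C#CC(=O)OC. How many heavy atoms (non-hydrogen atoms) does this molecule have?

13

Every atom symbol written in the SMILES (organic subset) is one heavy atom; implicit H are not written.
Heavy atoms by element → Br:1, C:9, O:3.
Total: 13.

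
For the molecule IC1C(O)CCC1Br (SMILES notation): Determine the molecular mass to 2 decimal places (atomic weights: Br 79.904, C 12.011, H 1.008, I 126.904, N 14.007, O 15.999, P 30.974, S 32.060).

290.93 g/mol

First, the molecular formula is C5H8BrIO (counting implicit H from valence).
  Br: 1 × 79.904 = 79.904
  C: 5 × 12.011 = 60.055
  H: 8 × 1.008 = 8.064
  I: 1 × 126.904 = 126.904
  O: 1 × 15.999 = 15.999
Sum: 1×79.904 + 5×12.011 + 8×1.008 + 1×126.904 + 1×15.999 = 290.926 → 290.93 g/mol.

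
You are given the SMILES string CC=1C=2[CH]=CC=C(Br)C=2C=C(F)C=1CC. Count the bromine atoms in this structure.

1

Scan the SMILES for Br atoms (remember two-letter symbols like Cl and Br are single atoms).
Bromine count: 1.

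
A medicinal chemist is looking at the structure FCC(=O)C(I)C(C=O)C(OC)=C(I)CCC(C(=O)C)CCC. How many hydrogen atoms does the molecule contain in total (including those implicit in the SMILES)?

Walk through each heavy atom and fill implicit hydrogens from standard valence (C 4, N 3, O 2, S 2, halogen 1):
  atom 1: F (halogen, monovalent) → 0 H
  atom 2: C, bond orders sum to 2 (valence 4) → 2 H
  atom 3: C, bond orders sum to 4 (valence 4) → 0 H
  atom 4: O, bond orders sum to 2 (valence 2) → 0 H
  atom 5: C, bond orders sum to 3 (valence 4) → 1 H
  atom 6: I (halogen, monovalent) → 0 H
  atom 7: C, bond orders sum to 3 (valence 4) → 1 H
  atom 8: C, bond orders sum to 3 (valence 4) → 1 H
  atom 9: O, bond orders sum to 2 (valence 2) → 0 H
  atom 10: C, bond orders sum to 4 (valence 4) → 0 H
  atom 11: O, bond orders sum to 2 (valence 2) → 0 H
  atom 12: C, bond orders sum to 1 (valence 4) → 3 H
  atom 13: C, bond orders sum to 4 (valence 4) → 0 H
  atom 14: I (halogen, monovalent) → 0 H
  atom 15: C, bond orders sum to 2 (valence 4) → 2 H
  atom 16: C, bond orders sum to 2 (valence 4) → 2 H
  atom 17: C, bond orders sum to 3 (valence 4) → 1 H
  atom 18: C, bond orders sum to 4 (valence 4) → 0 H
  atom 19: O, bond orders sum to 2 (valence 2) → 0 H
  atom 20: C, bond orders sum to 1 (valence 4) → 3 H
  atom 21: C, bond orders sum to 2 (valence 4) → 2 H
  atom 22: C, bond orders sum to 2 (valence 4) → 2 H
  atom 23: C, bond orders sum to 1 (valence 4) → 3 H
Total hydrogens: 23.

23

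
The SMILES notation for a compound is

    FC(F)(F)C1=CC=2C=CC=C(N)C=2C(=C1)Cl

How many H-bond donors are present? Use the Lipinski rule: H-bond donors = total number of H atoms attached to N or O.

2

Donors: find every N or O and count the H atoms it carries.
  atom 12 (N): bond orders sum to 1 → 2 H
Lipinski HBD = 2.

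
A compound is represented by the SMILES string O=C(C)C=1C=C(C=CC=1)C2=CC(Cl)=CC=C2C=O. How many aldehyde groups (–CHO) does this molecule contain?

1

The aldehyde motif appears at heavy-atom position 17 in the SMILES.
Other groups present: 1 ketone.
Aldehyde count: 1.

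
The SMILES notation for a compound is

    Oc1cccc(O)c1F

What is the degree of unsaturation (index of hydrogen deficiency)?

Molecular formula: C6H5FO2.
DoU = (2C + 2 + N − H − X) / 2, where X is the halogen count and O/S are ignored.
    = (2·6 + 2 + 0 − 5 − 1) / 2 = 8 / 2 = 4.

4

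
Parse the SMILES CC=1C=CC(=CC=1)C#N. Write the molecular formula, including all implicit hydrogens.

Walk through each heavy atom and fill implicit hydrogens from standard valence (C 4, N 3, O 2, S 2, halogen 1):
  atom 1: C, bond orders sum to 1 (valence 4) → 3 H
  atom 2: C, bond orders sum to 4 (valence 4) → 0 H
  atom 3: C, bond orders sum to 3 (valence 4) → 1 H
  atom 4: C, bond orders sum to 3 (valence 4) → 1 H
  atom 5: C, bond orders sum to 4 (valence 4) → 0 H
  atom 6: C, bond orders sum to 3 (valence 4) → 1 H
  atom 7: C, bond orders sum to 3 (valence 4) → 1 H
  atom 8: C, bond orders sum to 4 (valence 4) → 0 H
  atom 9: N, bond orders sum to 3 (valence 3) → 0 H
Totals → C:8, H:7, N:1.
In Hill order: C8H7N.

C8H7N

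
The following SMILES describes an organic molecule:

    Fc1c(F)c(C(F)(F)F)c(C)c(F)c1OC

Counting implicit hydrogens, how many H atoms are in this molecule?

Walk through each heavy atom and fill implicit hydrogens from standard valence (C 4, N 3, O 2, S 2, halogen 1); for lowercase aromatic atoms, an aromatic c carries 1 H when it has two neighbours and 0 H with three, and aromatic n carries 0 H:
  atom 1: F (halogen, monovalent) → 0 H
  atom 2: aromatic c, 3 neighbours → 0 H
  atom 3: aromatic c, 3 neighbours → 0 H
  atom 4: F (halogen, monovalent) → 0 H
  atom 5: aromatic c, 3 neighbours → 0 H
  atom 6: C, bond orders sum to 4 (valence 4) → 0 H
  atom 7: F (halogen, monovalent) → 0 H
  atom 8: F (halogen, monovalent) → 0 H
  atom 9: F (halogen, monovalent) → 0 H
  atom 10: aromatic c, 3 neighbours → 0 H
  atom 11: C, bond orders sum to 1 (valence 4) → 3 H
  atom 12: aromatic c, 3 neighbours → 0 H
  atom 13: F (halogen, monovalent) → 0 H
  atom 14: aromatic c, 3 neighbours → 0 H
  atom 15: O, bond orders sum to 2 (valence 2) → 0 H
  atom 16: C, bond orders sum to 1 (valence 4) → 3 H
Total hydrogens: 6.

6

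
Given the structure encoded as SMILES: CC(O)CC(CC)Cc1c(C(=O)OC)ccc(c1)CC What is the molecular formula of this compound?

C17H26O3

Walk through each heavy atom and fill implicit hydrogens from standard valence (C 4, N 3, O 2, S 2, halogen 1); for lowercase aromatic atoms, an aromatic c carries 1 H when it has two neighbours and 0 H with three, and aromatic n carries 0 H:
  atom 1: C, bond orders sum to 1 (valence 4) → 3 H
  atom 2: C, bond orders sum to 3 (valence 4) → 1 H
  atom 3: O, bond orders sum to 1 (valence 2) → 1 H
  atom 4: C, bond orders sum to 2 (valence 4) → 2 H
  atom 5: C, bond orders sum to 3 (valence 4) → 1 H
  atom 6: C, bond orders sum to 2 (valence 4) → 2 H
  atom 7: C, bond orders sum to 1 (valence 4) → 3 H
  atom 8: C, bond orders sum to 2 (valence 4) → 2 H
  atom 9: aromatic c, 3 neighbours → 0 H
  atom 10: aromatic c, 3 neighbours → 0 H
  atom 11: C, bond orders sum to 4 (valence 4) → 0 H
  atom 12: O, bond orders sum to 2 (valence 2) → 0 H
  atom 13: O, bond orders sum to 2 (valence 2) → 0 H
  atom 14: C, bond orders sum to 1 (valence 4) → 3 H
  atom 15: aromatic c, 2 neighbours → 1 H
  atom 16: aromatic c, 2 neighbours → 1 H
  atom 17: aromatic c, 3 neighbours → 0 H
  atom 18: aromatic c, 2 neighbours → 1 H
  atom 19: C, bond orders sum to 2 (valence 4) → 2 H
  atom 20: C, bond orders sum to 1 (valence 4) → 3 H
Totals → C:17, H:26, O:3.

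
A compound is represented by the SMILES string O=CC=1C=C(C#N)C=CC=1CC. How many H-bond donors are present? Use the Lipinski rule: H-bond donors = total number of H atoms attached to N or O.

Donors: find every N or O and count the H atoms it carries.
  atom 1 (O): bond orders sum to 2 → 0 H
  atom 7 (N): bond orders sum to 3 → 0 H
Lipinski HBD = 0.

0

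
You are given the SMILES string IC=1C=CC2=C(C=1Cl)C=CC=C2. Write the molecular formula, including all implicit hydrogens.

C10H6ClI

Walk through each heavy atom and fill implicit hydrogens from standard valence (C 4, N 3, O 2, S 2, halogen 1):
  atom 1: I (halogen, monovalent) → 0 H
  atom 2: C, bond orders sum to 4 (valence 4) → 0 H
  atom 3: C, bond orders sum to 3 (valence 4) → 1 H
  atom 4: C, bond orders sum to 3 (valence 4) → 1 H
  atom 5: C, bond orders sum to 4 (valence 4) → 0 H
  atom 6: C, bond orders sum to 4 (valence 4) → 0 H
  atom 7: C, bond orders sum to 4 (valence 4) → 0 H
  atom 8: Cl (halogen, monovalent) → 0 H
  atom 9: C, bond orders sum to 3 (valence 4) → 1 H
  atom 10: C, bond orders sum to 3 (valence 4) → 1 H
  atom 11: C, bond orders sum to 3 (valence 4) → 1 H
  atom 12: C, bond orders sum to 3 (valence 4) → 1 H
Totals → C:10, H:6, Cl:1, I:1.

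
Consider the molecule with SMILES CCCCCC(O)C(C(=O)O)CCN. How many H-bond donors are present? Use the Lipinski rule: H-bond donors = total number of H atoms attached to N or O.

Donors: find every N or O and count the H atoms it carries.
  atom 7 (O): bond orders sum to 1 → 1 H
  atom 10 (O): bond orders sum to 2 → 0 H
  atom 11 (O): bond orders sum to 1 → 1 H
  atom 14 (N): bond orders sum to 1 → 2 H
Lipinski HBD = 4.

4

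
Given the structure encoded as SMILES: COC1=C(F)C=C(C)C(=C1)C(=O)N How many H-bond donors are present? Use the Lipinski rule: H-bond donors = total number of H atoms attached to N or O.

2

Donors: find every N or O and count the H atoms it carries.
  atom 2 (O): bond orders sum to 2 → 0 H
  atom 12 (O): bond orders sum to 2 → 0 H
  atom 13 (N): bond orders sum to 1 → 2 H
Lipinski HBD = 2.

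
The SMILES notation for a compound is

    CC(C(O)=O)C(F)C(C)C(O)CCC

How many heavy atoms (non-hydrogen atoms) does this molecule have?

14

Every atom symbol written in the SMILES (organic subset) is one heavy atom; implicit H are not written.
Heavy atoms by element → C:10, F:1, O:3.
Total: 14.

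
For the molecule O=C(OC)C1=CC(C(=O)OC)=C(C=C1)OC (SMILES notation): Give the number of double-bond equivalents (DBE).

Degree of unsaturation = (number of rings) + (number of π bonds).
Ring closures in the SMILES: 1.
π bonds: 5 double bonds (each 1 DoU) → 5 DoU from unsaturation.
Total DoU = 1 + 5 = 6.

6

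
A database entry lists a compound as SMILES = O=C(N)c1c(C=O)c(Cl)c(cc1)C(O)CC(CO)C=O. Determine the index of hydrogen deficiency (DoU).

7

Molecular formula: C13H14ClNO5.
DoU = (2C + 2 + N − H − X) / 2, where X is the halogen count and O/S are ignored.
    = (2·13 + 2 + 1 − 14 − 1) / 2 = 14 / 2 = 7.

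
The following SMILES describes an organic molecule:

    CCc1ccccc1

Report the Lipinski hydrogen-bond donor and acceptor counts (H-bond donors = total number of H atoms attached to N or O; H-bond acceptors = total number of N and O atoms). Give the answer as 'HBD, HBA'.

0, 0

Donors: find every N or O and count the H atoms it carries.
  (no N or O atoms present)
Lipinski HBD = 0.
Acceptors: N atoms = 0, O atoms = 0 → HBA = 0.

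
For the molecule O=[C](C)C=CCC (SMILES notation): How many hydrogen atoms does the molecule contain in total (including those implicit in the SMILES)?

10

Walk through each heavy atom and fill implicit hydrogens from standard valence (C 4, N 3, O 2, S 2, halogen 1):
  atom 1: O, bond orders sum to 2 (valence 2) → 0 H
  atom 2: C with explicit H count 0
  atom 3: C, bond orders sum to 1 (valence 4) → 3 H
  atom 4: C, bond orders sum to 3 (valence 4) → 1 H
  atom 5: C, bond orders sum to 3 (valence 4) → 1 H
  atom 6: C, bond orders sum to 2 (valence 4) → 2 H
  atom 7: C, bond orders sum to 1 (valence 4) → 3 H
Total hydrogens: 10.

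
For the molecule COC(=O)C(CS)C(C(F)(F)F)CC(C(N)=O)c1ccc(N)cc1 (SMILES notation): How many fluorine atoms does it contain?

3

Scan the SMILES for F atoms (remember two-letter symbols like Cl and Br are single atoms).
Fluorine count: 3.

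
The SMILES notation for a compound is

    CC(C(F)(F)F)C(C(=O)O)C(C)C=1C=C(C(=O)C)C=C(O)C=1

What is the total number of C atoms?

15

Count every carbon token in the SMILES (each C, including those in ring-closure positions and inside branches).
Carbon count: 15.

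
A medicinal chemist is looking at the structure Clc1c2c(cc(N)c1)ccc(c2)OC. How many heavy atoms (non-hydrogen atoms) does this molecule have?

Every atom symbol written in the SMILES (organic subset) is one heavy atom; implicit H are not written.
Heavy atoms by element → C:11, Cl:1, N:1, O:1.
Total: 14.

14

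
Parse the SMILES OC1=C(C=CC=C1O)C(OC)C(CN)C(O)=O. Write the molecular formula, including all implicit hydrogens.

C11H15NO5

Walk through each heavy atom and fill implicit hydrogens from standard valence (C 4, N 3, O 2, S 2, halogen 1):
  atom 1: O, bond orders sum to 1 (valence 2) → 1 H
  atom 2: C, bond orders sum to 4 (valence 4) → 0 H
  atom 3: C, bond orders sum to 4 (valence 4) → 0 H
  atom 4: C, bond orders sum to 3 (valence 4) → 1 H
  atom 5: C, bond orders sum to 3 (valence 4) → 1 H
  atom 6: C, bond orders sum to 3 (valence 4) → 1 H
  atom 7: C, bond orders sum to 4 (valence 4) → 0 H
  atom 8: O, bond orders sum to 1 (valence 2) → 1 H
  atom 9: C, bond orders sum to 3 (valence 4) → 1 H
  atom 10: O, bond orders sum to 2 (valence 2) → 0 H
  atom 11: C, bond orders sum to 1 (valence 4) → 3 H
  atom 12: C, bond orders sum to 3 (valence 4) → 1 H
  atom 13: C, bond orders sum to 2 (valence 4) → 2 H
  atom 14: N, bond orders sum to 1 (valence 3) → 2 H
  atom 15: C, bond orders sum to 4 (valence 4) → 0 H
  atom 16: O, bond orders sum to 1 (valence 2) → 1 H
  atom 17: O, bond orders sum to 2 (valence 2) → 0 H
Totals → C:11, H:15, N:1, O:5.
In Hill order: C11H15NO5.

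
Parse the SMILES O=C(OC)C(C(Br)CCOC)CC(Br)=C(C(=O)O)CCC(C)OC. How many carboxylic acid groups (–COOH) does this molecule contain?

1

The carboxylic acid motif appears at heavy-atom position 16 in the SMILES.
Other groups present: 1 alkene, 1 ester, 2 ether.
Carboxylic acid count: 1.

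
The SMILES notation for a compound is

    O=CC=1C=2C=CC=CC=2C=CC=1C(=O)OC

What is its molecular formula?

C13H10O3

Walk through each heavy atom and fill implicit hydrogens from standard valence (C 4, N 3, O 2, S 2, halogen 1):
  atom 1: O, bond orders sum to 2 (valence 2) → 0 H
  atom 2: C, bond orders sum to 3 (valence 4) → 1 H
  atom 3: C, bond orders sum to 4 (valence 4) → 0 H
  atom 4: C, bond orders sum to 4 (valence 4) → 0 H
  atom 5: C, bond orders sum to 3 (valence 4) → 1 H
  atom 6: C, bond orders sum to 3 (valence 4) → 1 H
  atom 7: C, bond orders sum to 3 (valence 4) → 1 H
  atom 8: C, bond orders sum to 3 (valence 4) → 1 H
  atom 9: C, bond orders sum to 4 (valence 4) → 0 H
  atom 10: C, bond orders sum to 3 (valence 4) → 1 H
  atom 11: C, bond orders sum to 3 (valence 4) → 1 H
  atom 12: C, bond orders sum to 4 (valence 4) → 0 H
  atom 13: C, bond orders sum to 4 (valence 4) → 0 H
  atom 14: O, bond orders sum to 2 (valence 2) → 0 H
  atom 15: O, bond orders sum to 2 (valence 2) → 0 H
  atom 16: C, bond orders sum to 1 (valence 4) → 3 H
Totals → C:13, H:10, O:3.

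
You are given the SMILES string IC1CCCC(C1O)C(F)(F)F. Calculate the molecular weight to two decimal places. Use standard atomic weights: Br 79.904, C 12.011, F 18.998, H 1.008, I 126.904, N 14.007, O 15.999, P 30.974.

First, the molecular formula is C7H10F3IO (counting implicit H from valence).
  C: 7 × 12.011 = 84.077
  F: 3 × 18.998 = 56.994
  H: 10 × 1.008 = 10.080
  I: 1 × 126.904 = 126.904
  O: 1 × 15.999 = 15.999
Sum: 7×12.011 + 3×18.998 + 10×1.008 + 1×126.904 + 1×15.999 = 294.054 → 294.05 g/mol.

294.05 g/mol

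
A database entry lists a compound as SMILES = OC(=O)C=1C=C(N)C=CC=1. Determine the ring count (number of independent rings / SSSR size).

In SMILES, each pair of matching ring-closure digits denotes one ring-closing bond; the number of such bonds equals the number of independent rings.
Ring-closure bonds here: 1.

1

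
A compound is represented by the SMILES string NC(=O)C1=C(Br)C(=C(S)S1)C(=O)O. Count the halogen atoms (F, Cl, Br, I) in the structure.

Halogen atoms appear at heavy-atom position 6 (1×Br).
Other groups present: 1 amide, 1 carboxylic acid, 1 thiol.
Halogen count: 1.

1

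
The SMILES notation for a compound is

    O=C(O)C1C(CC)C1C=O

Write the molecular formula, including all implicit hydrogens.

Walk through each heavy atom and fill implicit hydrogens from standard valence (C 4, N 3, O 2, S 2, halogen 1):
  atom 1: O, bond orders sum to 2 (valence 2) → 0 H
  atom 2: C, bond orders sum to 4 (valence 4) → 0 H
  atom 3: O, bond orders sum to 1 (valence 2) → 1 H
  atom 4: C, bond orders sum to 3 (valence 4) → 1 H
  atom 5: C, bond orders sum to 3 (valence 4) → 1 H
  atom 6: C, bond orders sum to 2 (valence 4) → 2 H
  atom 7: C, bond orders sum to 1 (valence 4) → 3 H
  atom 8: C, bond orders sum to 3 (valence 4) → 1 H
  atom 9: C, bond orders sum to 3 (valence 4) → 1 H
  atom 10: O, bond orders sum to 2 (valence 2) → 0 H
Totals → C:7, H:10, O:3.

C7H10O3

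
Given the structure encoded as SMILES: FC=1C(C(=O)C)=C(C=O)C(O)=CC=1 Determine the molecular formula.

C9H7FO3

Walk through each heavy atom and fill implicit hydrogens from standard valence (C 4, N 3, O 2, S 2, halogen 1):
  atom 1: F (halogen, monovalent) → 0 H
  atom 2: C, bond orders sum to 4 (valence 4) → 0 H
  atom 3: C, bond orders sum to 4 (valence 4) → 0 H
  atom 4: C, bond orders sum to 4 (valence 4) → 0 H
  atom 5: O, bond orders sum to 2 (valence 2) → 0 H
  atom 6: C, bond orders sum to 1 (valence 4) → 3 H
  atom 7: C, bond orders sum to 4 (valence 4) → 0 H
  atom 8: C, bond orders sum to 3 (valence 4) → 1 H
  atom 9: O, bond orders sum to 2 (valence 2) → 0 H
  atom 10: C, bond orders sum to 4 (valence 4) → 0 H
  atom 11: O, bond orders sum to 1 (valence 2) → 1 H
  atom 12: C, bond orders sum to 3 (valence 4) → 1 H
  atom 13: C, bond orders sum to 3 (valence 4) → 1 H
Totals → C:9, H:7, F:1, O:3.
In Hill order: C9H7FO3.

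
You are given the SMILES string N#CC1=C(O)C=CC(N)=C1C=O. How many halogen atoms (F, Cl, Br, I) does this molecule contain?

Scan the SMILES for the halogen motif — none present.
Groups that are present: 1 aldehyde, 1 hydroxyl, 1 nitrile, 1 primary amine.

0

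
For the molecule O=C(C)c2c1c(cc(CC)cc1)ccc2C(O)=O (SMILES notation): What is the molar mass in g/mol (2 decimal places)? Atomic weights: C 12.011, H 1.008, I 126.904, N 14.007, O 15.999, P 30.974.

First, the molecular formula is C15H14O3 (counting implicit H from valence).
  C: 15 × 12.011 = 180.165
  H: 14 × 1.008 = 14.112
  O: 3 × 15.999 = 47.997
Sum: 15×12.011 + 14×1.008 + 3×15.999 = 242.274 → 242.27 g/mol.

242.27 g/mol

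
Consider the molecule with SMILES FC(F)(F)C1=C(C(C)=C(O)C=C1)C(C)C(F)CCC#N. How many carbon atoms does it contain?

Count every carbon token in the SMILES (each C, including those in ring-closure positions and inside branches).
Carbon count: 14.

14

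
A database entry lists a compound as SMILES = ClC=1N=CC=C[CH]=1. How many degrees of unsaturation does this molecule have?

Molecular formula: C5H4ClN.
DoU = (2C + 2 + N − H − X) / 2, where X is the halogen count and O/S are ignored.
    = (2·5 + 2 + 1 − 4 − 1) / 2 = 8 / 2 = 4.

4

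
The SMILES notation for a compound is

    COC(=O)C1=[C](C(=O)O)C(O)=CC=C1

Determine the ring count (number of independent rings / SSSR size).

In SMILES, each pair of matching ring-closure digits denotes one ring-closing bond; the number of such bonds equals the number of independent rings.
Ring-closure bonds here: 1.

1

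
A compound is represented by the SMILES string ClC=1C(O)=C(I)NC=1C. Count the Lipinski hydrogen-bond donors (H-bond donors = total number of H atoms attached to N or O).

2

Donors: find every N or O and count the H atoms it carries.
  atom 4 (O): bond orders sum to 1 → 1 H
  atom 7 (N): bond orders sum to 2 → 1 H
Lipinski HBD = 2.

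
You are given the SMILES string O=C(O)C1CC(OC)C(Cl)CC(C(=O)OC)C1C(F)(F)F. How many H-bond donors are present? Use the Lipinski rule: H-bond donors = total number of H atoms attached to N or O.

Donors: find every N or O and count the H atoms it carries.
  atom 1 (O): bond orders sum to 2 → 0 H
  atom 3 (O): bond orders sum to 1 → 1 H
  atom 7 (O): bond orders sum to 2 → 0 H
  atom 14 (O): bond orders sum to 2 → 0 H
  atom 15 (O): bond orders sum to 2 → 0 H
Lipinski HBD = 1.

1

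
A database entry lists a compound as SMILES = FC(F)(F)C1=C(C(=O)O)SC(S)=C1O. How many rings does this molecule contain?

In SMILES, each pair of matching ring-closure digits denotes one ring-closing bond; the number of such bonds equals the number of independent rings.
Ring-closure bonds here: 1.

1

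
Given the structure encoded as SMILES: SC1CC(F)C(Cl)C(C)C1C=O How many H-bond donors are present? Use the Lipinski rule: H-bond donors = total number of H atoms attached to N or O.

0

Donors: find every N or O and count the H atoms it carries.
  atom 12 (O): bond orders sum to 2 → 0 H
Lipinski HBD = 0.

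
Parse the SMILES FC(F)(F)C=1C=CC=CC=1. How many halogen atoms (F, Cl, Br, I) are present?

3

Halogen atoms appear at heavy-atom positions 1, 3, 4 (3×F).
Halogen count: 3.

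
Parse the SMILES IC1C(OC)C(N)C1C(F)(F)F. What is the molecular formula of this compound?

C6H9F3INO

Walk through each heavy atom and fill implicit hydrogens from standard valence (C 4, N 3, O 2, S 2, halogen 1):
  atom 1: I (halogen, monovalent) → 0 H
  atom 2: C, bond orders sum to 3 (valence 4) → 1 H
  atom 3: C, bond orders sum to 3 (valence 4) → 1 H
  atom 4: O, bond orders sum to 2 (valence 2) → 0 H
  atom 5: C, bond orders sum to 1 (valence 4) → 3 H
  atom 6: C, bond orders sum to 3 (valence 4) → 1 H
  atom 7: N, bond orders sum to 1 (valence 3) → 2 H
  atom 8: C, bond orders sum to 3 (valence 4) → 1 H
  atom 9: C, bond orders sum to 4 (valence 4) → 0 H
  atom 10: F (halogen, monovalent) → 0 H
  atom 11: F (halogen, monovalent) → 0 H
  atom 12: F (halogen, monovalent) → 0 H
Totals → C:6, H:9, F:3, I:1, N:1, O:1.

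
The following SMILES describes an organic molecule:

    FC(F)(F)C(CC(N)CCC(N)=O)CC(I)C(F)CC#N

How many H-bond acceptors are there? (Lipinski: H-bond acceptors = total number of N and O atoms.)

N atoms: 3; O atoms: 1.
Lipinski HBA = 3 + 1 = 4.

4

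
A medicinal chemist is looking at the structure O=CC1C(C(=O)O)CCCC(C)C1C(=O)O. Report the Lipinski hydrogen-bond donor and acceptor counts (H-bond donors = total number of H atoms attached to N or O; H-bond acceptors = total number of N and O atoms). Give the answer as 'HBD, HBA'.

2, 5

Donors: find every N or O and count the H atoms it carries.
  atom 1 (O): bond orders sum to 2 → 0 H
  atom 6 (O): bond orders sum to 2 → 0 H
  atom 7 (O): bond orders sum to 1 → 1 H
  atom 15 (O): bond orders sum to 2 → 0 H
  atom 16 (O): bond orders sum to 1 → 1 H
Lipinski HBD = 2.
Acceptors: N atoms = 0, O atoms = 5 → HBA = 5.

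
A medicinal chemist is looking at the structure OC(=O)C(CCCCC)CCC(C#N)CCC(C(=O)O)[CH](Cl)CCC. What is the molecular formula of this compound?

Walk through each heavy atom and fill implicit hydrogens from standard valence (C 4, N 3, O 2, S 2, halogen 1):
  atom 1: O, bond orders sum to 1 (valence 2) → 1 H
  atom 2: C, bond orders sum to 4 (valence 4) → 0 H
  atom 3: O, bond orders sum to 2 (valence 2) → 0 H
  atom 4: C, bond orders sum to 3 (valence 4) → 1 H
  atom 5: C, bond orders sum to 2 (valence 4) → 2 H
  atom 6: C, bond orders sum to 2 (valence 4) → 2 H
  atom 7: C, bond orders sum to 2 (valence 4) → 2 H
  atom 8: C, bond orders sum to 2 (valence 4) → 2 H
  atom 9: C, bond orders sum to 1 (valence 4) → 3 H
  atom 10: C, bond orders sum to 2 (valence 4) → 2 H
  atom 11: C, bond orders sum to 2 (valence 4) → 2 H
  atom 12: C, bond orders sum to 3 (valence 4) → 1 H
  atom 13: C, bond orders sum to 4 (valence 4) → 0 H
  atom 14: N, bond orders sum to 3 (valence 3) → 0 H
  atom 15: C, bond orders sum to 2 (valence 4) → 2 H
  atom 16: C, bond orders sum to 2 (valence 4) → 2 H
  atom 17: C, bond orders sum to 3 (valence 4) → 1 H
  atom 18: C, bond orders sum to 4 (valence 4) → 0 H
  atom 19: O, bond orders sum to 2 (valence 2) → 0 H
  atom 20: O, bond orders sum to 1 (valence 2) → 1 H
  atom 21: C with explicit H count 1
  atom 22: Cl (halogen, monovalent) → 0 H
  atom 23: C, bond orders sum to 2 (valence 4) → 2 H
  atom 24: C, bond orders sum to 2 (valence 4) → 2 H
  atom 25: C, bond orders sum to 1 (valence 4) → 3 H
Totals → C:19, H:32, Cl:1, N:1, O:4.

C19H32ClNO4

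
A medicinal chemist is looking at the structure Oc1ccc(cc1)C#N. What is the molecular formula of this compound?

C7H5NO

Walk through each heavy atom and fill implicit hydrogens from standard valence (C 4, N 3, O 2, S 2, halogen 1); for lowercase aromatic atoms, an aromatic c carries 1 H when it has two neighbours and 0 H with three, and aromatic n carries 0 H:
  atom 1: O, bond orders sum to 1 (valence 2) → 1 H
  atom 2: aromatic c, 3 neighbours → 0 H
  atom 3: aromatic c, 2 neighbours → 1 H
  atom 4: aromatic c, 2 neighbours → 1 H
  atom 5: aromatic c, 3 neighbours → 0 H
  atom 6: aromatic c, 2 neighbours → 1 H
  atom 7: aromatic c, 2 neighbours → 1 H
  atom 8: C, bond orders sum to 4 (valence 4) → 0 H
  atom 9: N, bond orders sum to 3 (valence 3) → 0 H
Totals → C:7, H:5, N:1, O:1.
In Hill order: C7H5NO.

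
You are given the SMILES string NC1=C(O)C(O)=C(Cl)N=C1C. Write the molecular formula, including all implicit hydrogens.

Walk through each heavy atom and fill implicit hydrogens from standard valence (C 4, N 3, O 2, S 2, halogen 1):
  atom 1: N, bond orders sum to 1 (valence 3) → 2 H
  atom 2: C, bond orders sum to 4 (valence 4) → 0 H
  atom 3: C, bond orders sum to 4 (valence 4) → 0 H
  atom 4: O, bond orders sum to 1 (valence 2) → 1 H
  atom 5: C, bond orders sum to 4 (valence 4) → 0 H
  atom 6: O, bond orders sum to 1 (valence 2) → 1 H
  atom 7: C, bond orders sum to 4 (valence 4) → 0 H
  atom 8: Cl (halogen, monovalent) → 0 H
  atom 9: N, bond orders sum to 3 (valence 3) → 0 H
  atom 10: C, bond orders sum to 4 (valence 4) → 0 H
  atom 11: C, bond orders sum to 1 (valence 4) → 3 H
Totals → C:6, H:7, Cl:1, N:2, O:2.

C6H7ClN2O2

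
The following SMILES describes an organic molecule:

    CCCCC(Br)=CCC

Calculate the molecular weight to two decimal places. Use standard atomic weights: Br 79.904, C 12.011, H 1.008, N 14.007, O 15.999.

191.11 g/mol

First, the molecular formula is C8H15Br (counting implicit H from valence).
  Br: 1 × 79.904 = 79.904
  C: 8 × 12.011 = 96.088
  H: 15 × 1.008 = 15.120
Sum: 1×79.904 + 8×12.011 + 15×1.008 = 191.112 → 191.11 g/mol.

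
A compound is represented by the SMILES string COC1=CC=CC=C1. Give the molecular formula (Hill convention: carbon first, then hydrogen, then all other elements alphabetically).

C7H8O

Walk through each heavy atom and fill implicit hydrogens from standard valence (C 4, N 3, O 2, S 2, halogen 1):
  atom 1: C, bond orders sum to 1 (valence 4) → 3 H
  atom 2: O, bond orders sum to 2 (valence 2) → 0 H
  atom 3: C, bond orders sum to 4 (valence 4) → 0 H
  atom 4: C, bond orders sum to 3 (valence 4) → 1 H
  atom 5: C, bond orders sum to 3 (valence 4) → 1 H
  atom 6: C, bond orders sum to 3 (valence 4) → 1 H
  atom 7: C, bond orders sum to 3 (valence 4) → 1 H
  atom 8: C, bond orders sum to 3 (valence 4) → 1 H
Totals → C:7, H:8, O:1.
In Hill order: C7H8O.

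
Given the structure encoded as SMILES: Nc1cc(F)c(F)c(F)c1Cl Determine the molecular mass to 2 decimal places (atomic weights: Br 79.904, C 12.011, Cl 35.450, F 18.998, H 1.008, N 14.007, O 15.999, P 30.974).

181.54 g/mol

First, the molecular formula is C6H3ClF3N (counting implicit H from valence).
  C: 6 × 12.011 = 72.066
  Cl: 1 × 35.450 = 35.450
  F: 3 × 18.998 = 56.994
  H: 3 × 1.008 = 3.024
  N: 1 × 14.007 = 14.007
Sum: 6×12.011 + 1×35.450 + 3×18.998 + 3×1.008 + 1×14.007 = 181.541 → 181.54 g/mol.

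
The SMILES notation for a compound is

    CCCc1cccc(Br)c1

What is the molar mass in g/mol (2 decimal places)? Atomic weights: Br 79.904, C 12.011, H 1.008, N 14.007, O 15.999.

199.09 g/mol

First, the molecular formula is C9H11Br (counting implicit H from valence).
  Br: 1 × 79.904 = 79.904
  C: 9 × 12.011 = 108.099
  H: 11 × 1.008 = 11.088
Sum: 1×79.904 + 9×12.011 + 11×1.008 = 199.091 → 199.09 g/mol.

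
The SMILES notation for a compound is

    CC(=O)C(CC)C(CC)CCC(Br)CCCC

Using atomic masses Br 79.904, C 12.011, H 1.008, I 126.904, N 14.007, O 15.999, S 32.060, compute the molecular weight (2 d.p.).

305.30 g/mol

First, the molecular formula is C15H29BrO (counting implicit H from valence).
  Br: 1 × 79.904 = 79.904
  C: 15 × 12.011 = 180.165
  H: 29 × 1.008 = 29.232
  O: 1 × 15.999 = 15.999
Sum: 1×79.904 + 15×12.011 + 29×1.008 + 1×15.999 = 305.300 → 305.30 g/mol.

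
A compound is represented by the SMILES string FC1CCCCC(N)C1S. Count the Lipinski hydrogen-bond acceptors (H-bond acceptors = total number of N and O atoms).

1

N atoms: 1; O atoms: 0.
Lipinski HBA = 1 + 0 = 1.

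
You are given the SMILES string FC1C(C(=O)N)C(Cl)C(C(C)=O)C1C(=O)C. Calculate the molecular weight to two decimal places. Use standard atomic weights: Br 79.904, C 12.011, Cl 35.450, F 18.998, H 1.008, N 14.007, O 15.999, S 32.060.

249.67 g/mol

First, the molecular formula is C10H13ClFNO3 (counting implicit H from valence).
  C: 10 × 12.011 = 120.110
  Cl: 1 × 35.450 = 35.450
  F: 1 × 18.998 = 18.998
  H: 13 × 1.008 = 13.104
  N: 1 × 14.007 = 14.007
  O: 3 × 15.999 = 47.997
Sum: 10×12.011 + 1×35.450 + 1×18.998 + 13×1.008 + 1×14.007 + 3×15.999 = 249.666 → 249.67 g/mol.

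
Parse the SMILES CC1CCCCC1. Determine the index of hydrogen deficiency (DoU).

Molecular formula: C7H14.
DoU = (2C + 2 + N − H − X) / 2, where X is the halogen count and O/S are ignored.
    = (2·7 + 2 + 0 − 14 − 0) / 2 = 2 / 2 = 1.

1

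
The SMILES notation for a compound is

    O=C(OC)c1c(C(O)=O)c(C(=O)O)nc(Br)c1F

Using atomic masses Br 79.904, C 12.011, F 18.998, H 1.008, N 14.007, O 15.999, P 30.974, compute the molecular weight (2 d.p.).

322.04 g/mol

First, the molecular formula is C9H5BrFNO6 (counting implicit H from valence).
  Br: 1 × 79.904 = 79.904
  C: 9 × 12.011 = 108.099
  F: 1 × 18.998 = 18.998
  H: 5 × 1.008 = 5.040
  N: 1 × 14.007 = 14.007
  O: 6 × 15.999 = 95.994
Sum: 1×79.904 + 9×12.011 + 1×18.998 + 5×1.008 + 1×14.007 + 6×15.999 = 322.042 → 322.04 g/mol.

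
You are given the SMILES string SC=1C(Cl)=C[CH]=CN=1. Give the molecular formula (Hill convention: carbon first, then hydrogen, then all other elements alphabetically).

Walk through each heavy atom and fill implicit hydrogens from standard valence (C 4, N 3, O 2, S 2, halogen 1):
  atom 1: S, bond orders sum to 1 (valence 2) → 1 H
  atom 2: C, bond orders sum to 4 (valence 4) → 0 H
  atom 3: C, bond orders sum to 4 (valence 4) → 0 H
  atom 4: Cl (halogen, monovalent) → 0 H
  atom 5: C, bond orders sum to 3 (valence 4) → 1 H
  atom 6: C with explicit H count 1
  atom 7: C, bond orders sum to 3 (valence 4) → 1 H
  atom 8: N, bond orders sum to 3 (valence 3) → 0 H
Totals → C:5, H:4, Cl:1, N:1, S:1.
In Hill order: C5H4ClNS.

C5H4ClNS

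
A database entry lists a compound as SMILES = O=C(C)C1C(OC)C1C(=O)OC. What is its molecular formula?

C8H12O4

Walk through each heavy atom and fill implicit hydrogens from standard valence (C 4, N 3, O 2, S 2, halogen 1):
  atom 1: O, bond orders sum to 2 (valence 2) → 0 H
  atom 2: C, bond orders sum to 4 (valence 4) → 0 H
  atom 3: C, bond orders sum to 1 (valence 4) → 3 H
  atom 4: C, bond orders sum to 3 (valence 4) → 1 H
  atom 5: C, bond orders sum to 3 (valence 4) → 1 H
  atom 6: O, bond orders sum to 2 (valence 2) → 0 H
  atom 7: C, bond orders sum to 1 (valence 4) → 3 H
  atom 8: C, bond orders sum to 3 (valence 4) → 1 H
  atom 9: C, bond orders sum to 4 (valence 4) → 0 H
  atom 10: O, bond orders sum to 2 (valence 2) → 0 H
  atom 11: O, bond orders sum to 2 (valence 2) → 0 H
  atom 12: C, bond orders sum to 1 (valence 4) → 3 H
Totals → C:8, H:12, O:4.
In Hill order: C8H12O4.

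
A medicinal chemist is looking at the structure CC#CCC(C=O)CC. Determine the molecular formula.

Walk through each heavy atom and fill implicit hydrogens from standard valence (C 4, N 3, O 2, S 2, halogen 1):
  atom 1: C, bond orders sum to 1 (valence 4) → 3 H
  atom 2: C, bond orders sum to 4 (valence 4) → 0 H
  atom 3: C, bond orders sum to 4 (valence 4) → 0 H
  atom 4: C, bond orders sum to 2 (valence 4) → 2 H
  atom 5: C, bond orders sum to 3 (valence 4) → 1 H
  atom 6: C, bond orders sum to 3 (valence 4) → 1 H
  atom 7: O, bond orders sum to 2 (valence 2) → 0 H
  atom 8: C, bond orders sum to 2 (valence 4) → 2 H
  atom 9: C, bond orders sum to 1 (valence 4) → 3 H
Totals → C:8, H:12, O:1.

C8H12O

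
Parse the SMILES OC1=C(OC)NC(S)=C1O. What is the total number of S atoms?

1

Scan the SMILES for S atoms (remember two-letter symbols like Cl and Br are single atoms).
Sulfur count: 1.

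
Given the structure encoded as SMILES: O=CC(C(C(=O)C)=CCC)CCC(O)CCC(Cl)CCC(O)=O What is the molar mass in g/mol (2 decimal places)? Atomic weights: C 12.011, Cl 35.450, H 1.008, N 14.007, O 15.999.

346.85 g/mol

First, the molecular formula is C17H27ClO5 (counting implicit H from valence).
  C: 17 × 12.011 = 204.187
  Cl: 1 × 35.450 = 35.450
  H: 27 × 1.008 = 27.216
  O: 5 × 15.999 = 79.995
Sum: 17×12.011 + 1×35.450 + 27×1.008 + 5×15.999 = 346.848 → 346.85 g/mol.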